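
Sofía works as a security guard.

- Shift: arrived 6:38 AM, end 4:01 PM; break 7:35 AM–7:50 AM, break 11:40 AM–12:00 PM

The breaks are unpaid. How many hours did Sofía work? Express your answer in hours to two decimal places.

8.80 hours

Shift: 6:38 AM–4:01 PM = 9 h 23 min; less 35 min break → 8 h 48 min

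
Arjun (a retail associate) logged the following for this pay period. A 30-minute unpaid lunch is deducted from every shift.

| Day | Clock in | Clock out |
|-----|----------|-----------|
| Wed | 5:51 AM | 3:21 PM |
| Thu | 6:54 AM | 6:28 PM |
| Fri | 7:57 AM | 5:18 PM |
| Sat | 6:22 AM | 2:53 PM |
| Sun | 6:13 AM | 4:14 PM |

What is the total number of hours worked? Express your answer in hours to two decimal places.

Wed: 5:51 AM–3:21 PM = 9 h 30 min; less 30 min break → 9 h 0 min
Thu: 6:54 AM–6:28 PM = 11 h 34 min; less 30 min break → 11 h 4 min
Fri: 7:57 AM–5:18 PM = 9 h 21 min; less 30 min break → 8 h 51 min
Sat: 6:22 AM–2:53 PM = 8 h 31 min; less 30 min break → 8 h 1 min
Sun: 6:13 AM–4:14 PM = 10 h 1 min; less 30 min break → 9 h 31 min
Total: 9 h 0 min + 11 h 4 min + 8 h 51 min + 8 h 1 min + 9 h 31 min = 46 h 27 min.

46.45 hours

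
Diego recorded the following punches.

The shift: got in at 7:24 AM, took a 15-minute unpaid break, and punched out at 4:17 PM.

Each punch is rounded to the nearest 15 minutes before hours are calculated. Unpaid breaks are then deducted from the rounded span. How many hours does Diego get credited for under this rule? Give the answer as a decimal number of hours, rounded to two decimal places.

The shift: in 7:24 AM→7:30 AM, out 4:17 PM→4:15 PM; 8 h 45 min − 15 min = 8 h 30 min

8.50 hours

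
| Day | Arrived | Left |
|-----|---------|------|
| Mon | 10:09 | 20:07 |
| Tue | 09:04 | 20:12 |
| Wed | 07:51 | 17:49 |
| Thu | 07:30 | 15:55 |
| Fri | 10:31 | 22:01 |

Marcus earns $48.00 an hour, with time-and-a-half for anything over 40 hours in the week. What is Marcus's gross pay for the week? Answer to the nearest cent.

Mon: 10:09–20:07 = 9 h 58 min
Tue: 09:04–20:12 = 11 h 8 min
Wed: 07:51–17:49 = 9 h 58 min
Thu: 07:30–15:55 = 8 h 25 min
Fri: 10:31–22:01 = 11 h 30 min
Total worked: 50 h 59 min = 3059 min.
Regular 40 h 0 min = 2400 min at $48.00/h; overtime 10 h 59 min = 659 min at $72.00/h.
Pay = (2400 × $48.00 + 659 × $72.00) ÷ 60 = $2710.80.

$2710.80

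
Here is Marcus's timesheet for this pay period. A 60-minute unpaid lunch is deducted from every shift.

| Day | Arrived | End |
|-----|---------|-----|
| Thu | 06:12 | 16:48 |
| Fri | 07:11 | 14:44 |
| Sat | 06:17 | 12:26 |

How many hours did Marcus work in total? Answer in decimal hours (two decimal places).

21.30 hours

Thu: 06:12–16:48 = 10 h 36 min; less 60 min break → 9 h 36 min
Fri: 07:11–14:44 = 7 h 33 min; less 60 min break → 6 h 33 min
Sat: 06:17–12:26 = 6 h 9 min; less 60 min break → 5 h 9 min
Total: 9 h 36 min + 6 h 33 min + 5 h 9 min = 21 h 18 min.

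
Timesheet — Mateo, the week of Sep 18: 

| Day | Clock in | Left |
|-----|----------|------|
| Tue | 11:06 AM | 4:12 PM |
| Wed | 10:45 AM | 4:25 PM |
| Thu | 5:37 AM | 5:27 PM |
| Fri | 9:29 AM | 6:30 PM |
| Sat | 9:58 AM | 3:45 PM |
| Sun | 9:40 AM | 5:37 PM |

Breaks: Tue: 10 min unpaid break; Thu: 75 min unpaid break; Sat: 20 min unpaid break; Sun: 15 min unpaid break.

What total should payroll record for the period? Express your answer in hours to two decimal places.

Tue: 11:06 AM–4:12 PM = 5 h 6 min; less 10 min break → 4 h 56 min
Wed: 10:45 AM–4:25 PM = 5 h 40 min
Thu: 5:37 AM–5:27 PM = 11 h 50 min; less 75 min break → 10 h 35 min
Fri: 9:29 AM–6:30 PM = 9 h 1 min
Sat: 9:58 AM–3:45 PM = 5 h 47 min; less 20 min break → 5 h 27 min
Sun: 9:40 AM–5:37 PM = 7 h 57 min; less 15 min break → 7 h 42 min
Total: 4 h 56 min + 5 h 40 min + 10 h 35 min + 9 h 1 min + 5 h 27 min + 7 h 42 min = 43 h 21 min.

43.35 hours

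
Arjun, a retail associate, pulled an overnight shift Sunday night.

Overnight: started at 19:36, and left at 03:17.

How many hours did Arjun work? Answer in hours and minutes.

Overnight: 19:36 → midnight = 4 h 24 min; midnight → 03:17 = 3 h 17 min; span 7 h 41 min

7 h 41 min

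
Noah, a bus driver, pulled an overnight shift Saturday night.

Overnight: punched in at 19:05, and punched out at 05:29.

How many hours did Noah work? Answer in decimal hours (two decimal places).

10.40 hours

Overnight: 19:05 → midnight = 4 h 55 min; midnight → 05:29 = 5 h 29 min; span 10 h 24 min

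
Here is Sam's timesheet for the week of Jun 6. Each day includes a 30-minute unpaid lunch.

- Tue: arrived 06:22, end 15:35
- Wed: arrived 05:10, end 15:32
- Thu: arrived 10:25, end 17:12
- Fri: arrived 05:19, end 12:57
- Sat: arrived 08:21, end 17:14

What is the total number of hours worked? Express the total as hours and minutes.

Tue: 06:22–15:35 = 9 h 13 min; less 30 min break → 8 h 43 min
Wed: 05:10–15:32 = 10 h 22 min; less 30 min break → 9 h 52 min
Thu: 10:25–17:12 = 6 h 47 min; less 30 min break → 6 h 17 min
Fri: 05:19–12:57 = 7 h 38 min; less 30 min break → 7 h 8 min
Sat: 08:21–17:14 = 8 h 53 min; less 30 min break → 8 h 23 min
Total: 8 h 43 min + 9 h 52 min + 6 h 17 min + 7 h 8 min + 8 h 23 min = 40 h 23 min.

40 h 23 min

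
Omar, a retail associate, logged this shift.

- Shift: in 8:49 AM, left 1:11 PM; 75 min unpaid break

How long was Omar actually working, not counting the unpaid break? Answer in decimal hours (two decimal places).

3.12 hours

Shift: 8:49 AM–1:11 PM = 4 h 22 min; less 75 min break → 3 h 7 min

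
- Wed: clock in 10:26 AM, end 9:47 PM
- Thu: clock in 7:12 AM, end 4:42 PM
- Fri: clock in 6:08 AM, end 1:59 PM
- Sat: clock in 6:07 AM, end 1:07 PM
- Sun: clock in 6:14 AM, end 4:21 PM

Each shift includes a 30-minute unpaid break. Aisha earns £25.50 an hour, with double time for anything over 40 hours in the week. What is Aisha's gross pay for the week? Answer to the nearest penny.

£1189.15

Wed: 10:26 AM–9:47 PM = 11 h 21 min; less 30 min break → 10 h 51 min
Thu: 7:12 AM–4:42 PM = 9 h 30 min; less 30 min break → 9 h 0 min
Fri: 6:08 AM–1:59 PM = 7 h 51 min; less 30 min break → 7 h 21 min
Sat: 6:07 AM–1:07 PM = 7 h 0 min; less 30 min break → 6 h 30 min
Sun: 6:14 AM–4:21 PM = 10 h 7 min; less 30 min break → 9 h 37 min
Total worked: 43 h 19 min = 2599 min.
Regular 40 h 0 min = 2400 min at £25.50/h; overtime 3 h 19 min = 199 min at £51.00/h.
Pay = (2400 × £25.50 + 199 × £51.00) ÷ 60 = £1189.15.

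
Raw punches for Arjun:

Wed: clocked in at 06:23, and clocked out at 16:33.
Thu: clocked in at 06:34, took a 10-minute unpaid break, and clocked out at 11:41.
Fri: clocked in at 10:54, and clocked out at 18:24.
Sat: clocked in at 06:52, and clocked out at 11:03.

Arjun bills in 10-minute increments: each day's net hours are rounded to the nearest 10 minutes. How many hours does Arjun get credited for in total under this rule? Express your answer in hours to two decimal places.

26.83 hours

Wed: 06:23–16:33 = 10 h 10 min → rounds to 10 h 10 min
Thu: 06:34–11:41 = 5 h 7 min − 10 min = 4 h 57 min → rounds to 5 h 0 min
Fri: 10:54–18:24 = 7 h 30 min → rounds to 7 h 30 min
Sat: 06:52–11:03 = 4 h 11 min → rounds to 4 h 10 min
Total credited: 26 h 50 min.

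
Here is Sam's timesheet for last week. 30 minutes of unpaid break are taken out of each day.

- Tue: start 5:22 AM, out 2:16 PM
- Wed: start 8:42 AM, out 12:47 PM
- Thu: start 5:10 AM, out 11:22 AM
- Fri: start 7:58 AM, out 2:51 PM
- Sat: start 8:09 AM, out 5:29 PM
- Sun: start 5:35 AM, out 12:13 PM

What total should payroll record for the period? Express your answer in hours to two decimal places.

Tue: 5:22 AM–2:16 PM = 8 h 54 min; less 30 min break → 8 h 24 min
Wed: 8:42 AM–12:47 PM = 4 h 5 min; less 30 min break → 3 h 35 min
Thu: 5:10 AM–11:22 AM = 6 h 12 min; less 30 min break → 5 h 42 min
Fri: 7:58 AM–2:51 PM = 6 h 53 min; less 30 min break → 6 h 23 min
Sat: 8:09 AM–5:29 PM = 9 h 20 min; less 30 min break → 8 h 50 min
Sun: 5:35 AM–12:13 PM = 6 h 38 min; less 30 min break → 6 h 8 min
Total: 8 h 24 min + 3 h 35 min + 5 h 42 min + 6 h 23 min + 8 h 50 min + 6 h 8 min = 39 h 2 min.

39.03 hours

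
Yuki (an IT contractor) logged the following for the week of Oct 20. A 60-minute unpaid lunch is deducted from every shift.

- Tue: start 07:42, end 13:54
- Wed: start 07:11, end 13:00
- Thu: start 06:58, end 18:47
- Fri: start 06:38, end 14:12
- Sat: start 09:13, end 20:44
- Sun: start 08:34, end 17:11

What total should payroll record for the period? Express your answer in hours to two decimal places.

45.53 hours

Tue: 07:42–13:54 = 6 h 12 min; less 60 min break → 5 h 12 min
Wed: 07:11–13:00 = 5 h 49 min; less 60 min break → 4 h 49 min
Thu: 06:58–18:47 = 11 h 49 min; less 60 min break → 10 h 49 min
Fri: 06:38–14:12 = 7 h 34 min; less 60 min break → 6 h 34 min
Sat: 09:13–20:44 = 11 h 31 min; less 60 min break → 10 h 31 min
Sun: 08:34–17:11 = 8 h 37 min; less 60 min break → 7 h 37 min
Total: 5 h 12 min + 4 h 49 min + 10 h 49 min + 6 h 34 min + 10 h 31 min + 7 h 37 min = 45 h 32 min.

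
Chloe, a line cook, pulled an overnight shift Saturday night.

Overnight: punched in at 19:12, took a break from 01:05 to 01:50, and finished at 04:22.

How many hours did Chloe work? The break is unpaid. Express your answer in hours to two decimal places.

Overnight: 19:12 → midnight = 4 h 48 min; midnight → 04:22 = 4 h 22 min; span 9 h 10 min; less 45 min break → 8 h 25 min

8.42 hours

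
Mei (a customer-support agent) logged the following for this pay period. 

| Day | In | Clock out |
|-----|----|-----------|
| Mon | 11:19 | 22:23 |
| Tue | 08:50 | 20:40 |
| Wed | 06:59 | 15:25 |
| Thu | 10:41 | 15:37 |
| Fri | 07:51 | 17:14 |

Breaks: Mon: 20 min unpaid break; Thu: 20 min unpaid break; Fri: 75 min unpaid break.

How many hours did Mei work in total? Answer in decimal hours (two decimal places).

Mon: 11:19–22:23 = 11 h 4 min; less 20 min break → 10 h 44 min
Tue: 08:50–20:40 = 11 h 50 min
Wed: 06:59–15:25 = 8 h 26 min
Thu: 10:41–15:37 = 4 h 56 min; less 20 min break → 4 h 36 min
Fri: 07:51–17:14 = 9 h 23 min; less 75 min break → 8 h 8 min
Total: 10 h 44 min + 11 h 50 min + 8 h 26 min + 4 h 36 min + 8 h 8 min = 43 h 44 min.

43.73 hours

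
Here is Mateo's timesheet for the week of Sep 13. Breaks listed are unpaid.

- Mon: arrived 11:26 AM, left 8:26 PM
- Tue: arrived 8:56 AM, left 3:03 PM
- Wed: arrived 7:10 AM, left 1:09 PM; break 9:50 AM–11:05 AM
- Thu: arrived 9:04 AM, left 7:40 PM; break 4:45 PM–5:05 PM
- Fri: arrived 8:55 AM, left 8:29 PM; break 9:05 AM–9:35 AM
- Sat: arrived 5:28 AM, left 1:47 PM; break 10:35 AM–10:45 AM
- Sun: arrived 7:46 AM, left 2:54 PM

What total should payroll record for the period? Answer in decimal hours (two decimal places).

Mon: 11:26 AM–8:26 PM = 9 h 0 min
Tue: 8:56 AM–3:03 PM = 6 h 7 min
Wed: 7:10 AM–1:09 PM = 5 h 59 min; less 75 min break → 4 h 44 min
Thu: 9:04 AM–7:40 PM = 10 h 36 min; less 20 min break → 10 h 16 min
Fri: 8:55 AM–8:29 PM = 11 h 34 min; less 30 min break → 11 h 4 min
Sat: 5:28 AM–1:47 PM = 8 h 19 min; less 10 min break → 8 h 9 min
Sun: 7:46 AM–2:54 PM = 7 h 8 min
Total: 9 h 0 min + 6 h 7 min + 4 h 44 min + 10 h 16 min + 11 h 4 min + 8 h 9 min + 7 h 8 min = 56 h 28 min.

56.47 hours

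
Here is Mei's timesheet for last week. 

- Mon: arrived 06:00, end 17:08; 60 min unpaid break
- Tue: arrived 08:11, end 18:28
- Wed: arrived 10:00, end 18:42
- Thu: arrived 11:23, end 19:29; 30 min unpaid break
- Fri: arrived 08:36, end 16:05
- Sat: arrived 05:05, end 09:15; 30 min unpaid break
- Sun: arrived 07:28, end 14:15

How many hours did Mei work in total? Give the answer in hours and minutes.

Mon: 06:00–17:08 = 11 h 8 min; less 60 min break → 10 h 8 min
Tue: 08:11–18:28 = 10 h 17 min
Wed: 10:00–18:42 = 8 h 42 min
Thu: 11:23–19:29 = 8 h 6 min; less 30 min break → 7 h 36 min
Fri: 08:36–16:05 = 7 h 29 min
Sat: 05:05–09:15 = 4 h 10 min; less 30 min break → 3 h 40 min
Sun: 07:28–14:15 = 6 h 47 min
Total: 10 h 8 min + 10 h 17 min + 8 h 42 min + 7 h 36 min + 7 h 29 min + 3 h 40 min + 6 h 47 min = 54 h 39 min.

54 h 39 min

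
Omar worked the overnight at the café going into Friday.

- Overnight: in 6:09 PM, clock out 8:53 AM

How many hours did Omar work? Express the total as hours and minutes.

Overnight: 6:09 PM → midnight = 5 h 51 min; midnight → 8:53 AM = 8 h 53 min; span 14 h 44 min

14 h 44 min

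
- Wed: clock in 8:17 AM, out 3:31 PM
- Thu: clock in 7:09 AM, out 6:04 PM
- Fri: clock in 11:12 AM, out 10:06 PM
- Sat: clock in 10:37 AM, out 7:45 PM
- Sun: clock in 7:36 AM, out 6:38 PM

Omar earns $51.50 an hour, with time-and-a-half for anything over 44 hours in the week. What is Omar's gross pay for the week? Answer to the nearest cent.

Wed: 8:17 AM–3:31 PM = 7 h 14 min
Thu: 7:09 AM–6:04 PM = 10 h 55 min
Fri: 11:12 AM–10:06 PM = 10 h 54 min
Sat: 10:37 AM–7:45 PM = 9 h 8 min
Sun: 7:36 AM–6:38 PM = 11 h 2 min
Total worked: 49 h 13 min = 2953 min.
Regular 44 h 0 min = 2640 min at $51.50/h; overtime 5 h 13 min = 313 min at $77.25/h.
Pay = (2640 × $51.50 + 313 × $77.25) ÷ 60 = $2668.99.

$2668.99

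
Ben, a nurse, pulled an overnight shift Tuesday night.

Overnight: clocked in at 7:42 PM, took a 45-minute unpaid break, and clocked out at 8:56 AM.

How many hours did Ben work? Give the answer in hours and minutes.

Overnight: 7:42 PM → midnight = 4 h 18 min; midnight → 8:56 AM = 8 h 56 min; span 13 h 14 min; less 45 min break → 12 h 29 min

12 h 29 min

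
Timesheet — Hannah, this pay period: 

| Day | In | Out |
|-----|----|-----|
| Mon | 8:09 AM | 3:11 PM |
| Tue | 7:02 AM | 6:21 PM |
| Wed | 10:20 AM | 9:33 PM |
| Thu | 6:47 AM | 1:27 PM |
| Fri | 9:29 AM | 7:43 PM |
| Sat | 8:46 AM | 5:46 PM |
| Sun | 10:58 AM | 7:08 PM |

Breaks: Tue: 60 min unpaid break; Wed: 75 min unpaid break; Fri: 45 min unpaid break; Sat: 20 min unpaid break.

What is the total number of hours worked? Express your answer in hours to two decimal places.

60.30 hours

Mon: 8:09 AM–3:11 PM = 7 h 2 min
Tue: 7:02 AM–6:21 PM = 11 h 19 min; less 60 min break → 10 h 19 min
Wed: 10:20 AM–9:33 PM = 11 h 13 min; less 75 min break → 9 h 58 min
Thu: 6:47 AM–1:27 PM = 6 h 40 min
Fri: 9:29 AM–7:43 PM = 10 h 14 min; less 45 min break → 9 h 29 min
Sat: 8:46 AM–5:46 PM = 9 h 0 min; less 20 min break → 8 h 40 min
Sun: 10:58 AM–7:08 PM = 8 h 10 min
Total: 7 h 2 min + 10 h 19 min + 9 h 58 min + 6 h 40 min + 9 h 29 min + 8 h 40 min + 8 h 10 min = 60 h 18 min.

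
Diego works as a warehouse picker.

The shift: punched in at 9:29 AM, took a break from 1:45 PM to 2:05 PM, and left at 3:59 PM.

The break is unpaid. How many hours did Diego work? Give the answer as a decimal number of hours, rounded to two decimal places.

6.17 hours

The shift: 9:29 AM–3:59 PM = 6 h 30 min; less 20 min break → 6 h 10 min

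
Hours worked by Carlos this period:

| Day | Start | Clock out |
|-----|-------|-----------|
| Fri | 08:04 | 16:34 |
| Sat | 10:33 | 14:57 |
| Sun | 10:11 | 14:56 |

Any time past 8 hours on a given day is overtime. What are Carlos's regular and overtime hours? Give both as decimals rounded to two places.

Regular 17.15 hours, overtime 0.50 hours

Fri: 08:04–16:34 = 8 h 30 min
Sat: 10:33–14:57 = 4 h 24 min
Sun: 10:11–14:56 = 4 h 45 min
Fri reg 8 h 0 min / OT 0 h 30 min; Sat reg 4 h 24 min / OT 0 h 0 min; Sun reg 4 h 45 min / OT 0 h 0 min.
Totals: regular 17 h 9 min, overtime 0 h 30 min.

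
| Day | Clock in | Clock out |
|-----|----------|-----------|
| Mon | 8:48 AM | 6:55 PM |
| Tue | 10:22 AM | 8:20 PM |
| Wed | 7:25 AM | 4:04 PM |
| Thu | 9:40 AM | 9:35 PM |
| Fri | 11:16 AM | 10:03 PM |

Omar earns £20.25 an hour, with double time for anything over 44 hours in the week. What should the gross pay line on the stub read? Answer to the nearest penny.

£1192.05

Mon: 8:48 AM–6:55 PM = 10 h 7 min
Tue: 10:22 AM–8:20 PM = 9 h 58 min
Wed: 7:25 AM–4:04 PM = 8 h 39 min
Thu: 9:40 AM–9:35 PM = 11 h 55 min
Fri: 11:16 AM–10:03 PM = 10 h 47 min
Total worked: 51 h 26 min = 3086 min.
Regular 44 h 0 min = 2640 min at £20.25/h; overtime 7 h 26 min = 446 min at £40.50/h.
Pay = (2640 × £20.25 + 446 × £40.50) ÷ 60 = £1192.05.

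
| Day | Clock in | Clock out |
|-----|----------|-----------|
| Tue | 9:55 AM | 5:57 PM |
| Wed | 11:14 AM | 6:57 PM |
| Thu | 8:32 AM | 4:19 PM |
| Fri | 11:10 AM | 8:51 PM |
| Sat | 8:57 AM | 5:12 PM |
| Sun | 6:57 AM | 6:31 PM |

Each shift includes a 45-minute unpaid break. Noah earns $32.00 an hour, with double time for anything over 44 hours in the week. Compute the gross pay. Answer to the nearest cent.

Tue: 9:55 AM–5:57 PM = 8 h 2 min; less 45 min break → 7 h 17 min
Wed: 11:14 AM–6:57 PM = 7 h 43 min; less 45 min break → 6 h 58 min
Thu: 8:32 AM–4:19 PM = 7 h 47 min; less 45 min break → 7 h 2 min
Fri: 11:10 AM–8:51 PM = 9 h 41 min; less 45 min break → 8 h 56 min
Sat: 8:57 AM–5:12 PM = 8 h 15 min; less 45 min break → 7 h 30 min
Sun: 6:57 AM–6:31 PM = 11 h 34 min; less 45 min break → 10 h 49 min
Total worked: 48 h 32 min = 2912 min.
Regular 44 h 0 min = 2640 min at $32.00/h; overtime 4 h 32 min = 272 min at $64.00/h.
Pay = (2640 × $32.00 + 272 × $64.00) ÷ 60 = $1698.13.

$1698.13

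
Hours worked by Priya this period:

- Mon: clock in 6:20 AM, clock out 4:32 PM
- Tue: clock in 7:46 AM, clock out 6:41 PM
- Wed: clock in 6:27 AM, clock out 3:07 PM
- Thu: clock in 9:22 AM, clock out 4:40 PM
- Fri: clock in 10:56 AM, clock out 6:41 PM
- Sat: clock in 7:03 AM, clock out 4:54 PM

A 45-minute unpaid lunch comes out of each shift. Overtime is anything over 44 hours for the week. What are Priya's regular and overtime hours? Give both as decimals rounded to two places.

Mon: 6:20 AM–4:32 PM = 10 h 12 min; less 45 min break → 9 h 27 min
Tue: 7:46 AM–6:41 PM = 10 h 55 min; less 45 min break → 10 h 10 min
Wed: 6:27 AM–3:07 PM = 8 h 40 min; less 45 min break → 7 h 55 min
Thu: 9:22 AM–4:40 PM = 7 h 18 min; less 45 min break → 6 h 33 min
Fri: 10:56 AM–6:41 PM = 7 h 45 min; less 45 min break → 7 h 0 min
Sat: 7:03 AM–4:54 PM = 9 h 51 min; less 45 min break → 9 h 6 min
Total worked: 50 h 11 min = 50.18 h.
Threshold 44 h → overtime 6 h 11 min, regular 44 h 0 min.

Regular 44.00 hours, overtime 6.18 hours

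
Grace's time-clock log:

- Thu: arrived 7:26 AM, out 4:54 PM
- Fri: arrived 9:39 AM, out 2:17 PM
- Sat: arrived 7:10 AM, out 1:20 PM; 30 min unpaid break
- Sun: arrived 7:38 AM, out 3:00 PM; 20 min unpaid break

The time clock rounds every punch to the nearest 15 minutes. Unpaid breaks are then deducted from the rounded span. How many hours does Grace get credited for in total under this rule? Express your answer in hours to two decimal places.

26.42 hours

Thu: in 7:26 AM→7:30 AM, out 4:54 PM→5:00 PM; 9 h 30 min
Fri: in 9:39 AM→9:45 AM, out 2:17 PM→2:15 PM; 4 h 30 min
Sat: in 7:10 AM→7:15 AM, out 1:20 PM→1:15 PM; 6 h 0 min − 30 min = 5 h 30 min
Sun: in 7:38 AM→7:45 AM, out 3:00 PM→3:00 PM; 7 h 15 min − 20 min = 6 h 55 min
Total credited: 26 h 25 min.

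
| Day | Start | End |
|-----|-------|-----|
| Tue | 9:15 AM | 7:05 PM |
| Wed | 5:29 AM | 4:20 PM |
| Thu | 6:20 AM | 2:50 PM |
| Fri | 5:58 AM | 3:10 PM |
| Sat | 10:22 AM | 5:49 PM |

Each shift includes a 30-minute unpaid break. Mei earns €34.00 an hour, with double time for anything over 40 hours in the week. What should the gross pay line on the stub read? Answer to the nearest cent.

Tue: 9:15 AM–7:05 PM = 9 h 50 min; less 30 min break → 9 h 20 min
Wed: 5:29 AM–4:20 PM = 10 h 51 min; less 30 min break → 10 h 21 min
Thu: 6:20 AM–2:50 PM = 8 h 30 min; less 30 min break → 8 h 0 min
Fri: 5:58 AM–3:10 PM = 9 h 12 min; less 30 min break → 8 h 42 min
Sat: 10:22 AM–5:49 PM = 7 h 27 min; less 30 min break → 6 h 57 min
Total worked: 43 h 20 min = 2600 min.
Regular 40 h 0 min = 2400 min at €34.00/h; overtime 3 h 20 min = 200 min at €68.00/h.
Pay = (2400 × €34.00 + 200 × €68.00) ÷ 60 = €1586.67.

€1586.67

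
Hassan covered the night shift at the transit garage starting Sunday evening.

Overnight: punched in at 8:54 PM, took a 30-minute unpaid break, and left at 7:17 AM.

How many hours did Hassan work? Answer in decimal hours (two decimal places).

9.88 hours

Overnight: 8:54 PM → midnight = 3 h 6 min; midnight → 7:17 AM = 7 h 17 min; span 10 h 23 min; less 30 min break → 9 h 53 min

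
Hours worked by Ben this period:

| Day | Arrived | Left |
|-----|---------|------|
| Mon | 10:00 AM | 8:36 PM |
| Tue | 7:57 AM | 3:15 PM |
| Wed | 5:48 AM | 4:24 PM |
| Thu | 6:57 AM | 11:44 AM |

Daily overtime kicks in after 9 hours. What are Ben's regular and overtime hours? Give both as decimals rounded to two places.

Regular 30.08 hours, overtime 3.20 hours

Mon: 10:00 AM–8:36 PM = 10 h 36 min
Tue: 7:57 AM–3:15 PM = 7 h 18 min
Wed: 5:48 AM–4:24 PM = 10 h 36 min
Thu: 6:57 AM–11:44 AM = 4 h 47 min
Mon reg 9 h 0 min / OT 1 h 36 min; Tue reg 7 h 18 min / OT 0 h 0 min; Wed reg 9 h 0 min / OT 1 h 36 min; Thu reg 4 h 47 min / OT 0 h 0 min.
Totals: regular 30 h 5 min, overtime 3 h 12 min.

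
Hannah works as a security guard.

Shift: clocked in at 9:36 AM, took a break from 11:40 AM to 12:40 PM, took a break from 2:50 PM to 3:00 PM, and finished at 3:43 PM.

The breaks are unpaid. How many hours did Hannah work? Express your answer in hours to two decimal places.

4.95 hours

Shift: 9:36 AM–3:43 PM = 6 h 7 min; less 70 min break → 4 h 57 min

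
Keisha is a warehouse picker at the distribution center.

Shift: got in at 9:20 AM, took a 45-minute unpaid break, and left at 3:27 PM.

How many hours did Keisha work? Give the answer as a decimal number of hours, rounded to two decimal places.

Shift: 9:20 AM–3:27 PM = 6 h 7 min; less 45 min break → 5 h 22 min

5.37 hours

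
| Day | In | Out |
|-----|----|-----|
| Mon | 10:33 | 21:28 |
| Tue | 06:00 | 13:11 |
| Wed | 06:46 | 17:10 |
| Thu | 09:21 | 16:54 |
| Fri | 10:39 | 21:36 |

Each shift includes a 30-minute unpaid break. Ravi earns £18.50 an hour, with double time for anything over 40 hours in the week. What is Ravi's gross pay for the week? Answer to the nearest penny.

£906.50

Mon: 10:33–21:28 = 10 h 55 min; less 30 min break → 10 h 25 min
Tue: 06:00–13:11 = 7 h 11 min; less 30 min break → 6 h 41 min
Wed: 06:46–17:10 = 10 h 24 min; less 30 min break → 9 h 54 min
Thu: 09:21–16:54 = 7 h 33 min; less 30 min break → 7 h 3 min
Fri: 10:39–21:36 = 10 h 57 min; less 30 min break → 10 h 27 min
Total worked: 44 h 30 min = 2670 min.
Regular 40 h 0 min = 2400 min at £18.50/h; overtime 4 h 30 min = 270 min at £37.00/h.
Pay = (2400 × £18.50 + 270 × £37.00) ÷ 60 = £906.50.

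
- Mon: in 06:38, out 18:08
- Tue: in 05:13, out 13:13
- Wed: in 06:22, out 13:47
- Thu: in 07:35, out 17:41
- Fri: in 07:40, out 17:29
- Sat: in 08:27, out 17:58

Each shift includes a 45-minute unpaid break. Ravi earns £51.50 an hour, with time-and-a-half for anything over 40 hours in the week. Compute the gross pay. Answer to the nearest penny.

Mon: 06:38–18:08 = 11 h 30 min; less 45 min break → 10 h 45 min
Tue: 05:13–13:13 = 8 h 0 min; less 45 min break → 7 h 15 min
Wed: 06:22–13:47 = 7 h 25 min; less 45 min break → 6 h 40 min
Thu: 07:35–17:41 = 10 h 6 min; less 45 min break → 9 h 21 min
Fri: 07:40–17:29 = 9 h 49 min; less 45 min break → 9 h 4 min
Sat: 08:27–17:58 = 9 h 31 min; less 45 min break → 8 h 46 min
Total worked: 51 h 51 min = 3111 min.
Regular 40 h 0 min = 2400 min at £51.50/h; overtime 11 h 51 min = 711 min at £77.25/h.
Pay = (2400 × £51.50 + 711 × £77.25) ÷ 60 = £2975.41.

£2975.41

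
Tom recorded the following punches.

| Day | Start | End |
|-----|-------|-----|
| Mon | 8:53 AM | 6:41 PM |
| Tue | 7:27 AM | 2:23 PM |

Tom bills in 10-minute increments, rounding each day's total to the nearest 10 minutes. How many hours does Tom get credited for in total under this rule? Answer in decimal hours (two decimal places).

Mon: 8:53 AM–6:41 PM = 9 h 48 min → rounds to 9 h 50 min
Tue: 7:27 AM–2:23 PM = 6 h 56 min → rounds to 7 h 0 min
Total credited: 16 h 50 min.

16.83 hours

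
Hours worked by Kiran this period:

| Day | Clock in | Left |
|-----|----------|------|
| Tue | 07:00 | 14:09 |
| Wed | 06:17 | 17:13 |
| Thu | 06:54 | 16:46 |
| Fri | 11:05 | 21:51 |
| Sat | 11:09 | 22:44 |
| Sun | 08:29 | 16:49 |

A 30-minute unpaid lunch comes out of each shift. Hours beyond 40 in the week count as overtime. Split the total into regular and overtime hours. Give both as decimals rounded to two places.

Regular 40.00 hours, overtime 15.63 hours

Tue: 07:00–14:09 = 7 h 9 min; less 30 min break → 6 h 39 min
Wed: 06:17–17:13 = 10 h 56 min; less 30 min break → 10 h 26 min
Thu: 06:54–16:46 = 9 h 52 min; less 30 min break → 9 h 22 min
Fri: 11:05–21:51 = 10 h 46 min; less 30 min break → 10 h 16 min
Sat: 11:09–22:44 = 11 h 35 min; less 30 min break → 11 h 5 min
Sun: 08:29–16:49 = 8 h 20 min; less 30 min break → 7 h 50 min
Total worked: 55 h 38 min = 55.63 h.
Threshold 40 h → overtime 15 h 38 min, regular 40 h 0 min.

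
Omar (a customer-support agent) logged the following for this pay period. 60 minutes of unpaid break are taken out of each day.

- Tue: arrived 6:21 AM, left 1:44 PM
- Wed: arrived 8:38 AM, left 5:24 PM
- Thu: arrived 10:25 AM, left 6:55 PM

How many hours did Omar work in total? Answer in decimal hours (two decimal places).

Tue: 6:21 AM–1:44 PM = 7 h 23 min; less 60 min break → 6 h 23 min
Wed: 8:38 AM–5:24 PM = 8 h 46 min; less 60 min break → 7 h 46 min
Thu: 10:25 AM–6:55 PM = 8 h 30 min; less 60 min break → 7 h 30 min
Total: 6 h 23 min + 7 h 46 min + 7 h 30 min = 21 h 39 min.

21.65 hours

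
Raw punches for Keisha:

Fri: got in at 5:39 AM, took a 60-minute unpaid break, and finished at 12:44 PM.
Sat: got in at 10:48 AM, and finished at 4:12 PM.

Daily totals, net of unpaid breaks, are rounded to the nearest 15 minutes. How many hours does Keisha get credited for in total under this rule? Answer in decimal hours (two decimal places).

Fri: 5:39 AM–12:44 PM = 7 h 5 min − 60 min = 6 h 5 min → rounds to 6 h 0 min
Sat: 10:48 AM–4:12 PM = 5 h 24 min → rounds to 5 h 30 min
Total credited: 11 h 30 min.

11.50 hours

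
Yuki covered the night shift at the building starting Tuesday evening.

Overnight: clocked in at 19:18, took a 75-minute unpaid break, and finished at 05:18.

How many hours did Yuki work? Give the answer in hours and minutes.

Overnight: 19:18 → midnight = 4 h 42 min; midnight → 05:18 = 5 h 18 min; span 10 h 0 min; less 75 min break → 8 h 45 min

8 h 45 min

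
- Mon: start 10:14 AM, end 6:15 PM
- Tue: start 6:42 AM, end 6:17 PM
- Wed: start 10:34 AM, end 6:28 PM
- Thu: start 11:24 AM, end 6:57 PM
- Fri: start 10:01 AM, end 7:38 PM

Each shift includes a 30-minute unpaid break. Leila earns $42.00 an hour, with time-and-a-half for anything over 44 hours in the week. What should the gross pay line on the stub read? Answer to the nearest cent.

$1771.00

Mon: 10:14 AM–6:15 PM = 8 h 1 min; less 30 min break → 7 h 31 min
Tue: 6:42 AM–6:17 PM = 11 h 35 min; less 30 min break → 11 h 5 min
Wed: 10:34 AM–6:28 PM = 7 h 54 min; less 30 min break → 7 h 24 min
Thu: 11:24 AM–6:57 PM = 7 h 33 min; less 30 min break → 7 h 3 min
Fri: 10:01 AM–7:38 PM = 9 h 37 min; less 30 min break → 9 h 7 min
Total worked: 42 h 10 min = 2530 min.
Regular 42 h 10 min = 2530 min at $42.00/h; overtime 0 h 0 min = 0 min at $63.00/h.
Pay = (2530 × $42.00 + 0 × $63.00) ÷ 60 = $1771.00.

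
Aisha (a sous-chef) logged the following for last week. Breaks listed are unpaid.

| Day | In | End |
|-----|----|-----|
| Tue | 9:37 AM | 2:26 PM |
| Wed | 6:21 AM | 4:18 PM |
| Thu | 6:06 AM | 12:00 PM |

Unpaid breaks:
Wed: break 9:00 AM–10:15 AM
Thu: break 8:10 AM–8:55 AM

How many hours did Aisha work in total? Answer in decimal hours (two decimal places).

Tue: 9:37 AM–2:26 PM = 4 h 49 min
Wed: 6:21 AM–4:18 PM = 9 h 57 min; less 75 min break → 8 h 42 min
Thu: 6:06 AM–12:00 PM = 5 h 54 min; less 45 min break → 5 h 9 min
Total: 4 h 49 min + 8 h 42 min + 5 h 9 min = 18 h 40 min.

18.67 hours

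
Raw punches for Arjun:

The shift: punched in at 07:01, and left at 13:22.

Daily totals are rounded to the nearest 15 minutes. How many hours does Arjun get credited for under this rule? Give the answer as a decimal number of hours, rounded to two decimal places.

The shift: 07:01–13:22 = 6 h 21 min → rounds to 6 h 15 min

6.25 hours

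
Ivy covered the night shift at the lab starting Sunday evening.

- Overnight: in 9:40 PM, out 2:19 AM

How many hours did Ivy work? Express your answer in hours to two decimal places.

4.65 hours

Overnight: 9:40 PM → midnight = 2 h 20 min; midnight → 2:19 AM = 2 h 19 min; span 4 h 39 min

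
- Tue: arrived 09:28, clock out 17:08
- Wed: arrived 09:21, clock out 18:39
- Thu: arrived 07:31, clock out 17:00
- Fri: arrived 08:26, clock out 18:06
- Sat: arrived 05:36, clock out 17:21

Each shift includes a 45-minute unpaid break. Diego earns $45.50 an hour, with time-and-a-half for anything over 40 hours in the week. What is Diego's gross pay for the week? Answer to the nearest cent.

$2100.96

Tue: 09:28–17:08 = 7 h 40 min; less 45 min break → 6 h 55 min
Wed: 09:21–18:39 = 9 h 18 min; less 45 min break → 8 h 33 min
Thu: 07:31–17:00 = 9 h 29 min; less 45 min break → 8 h 44 min
Fri: 08:26–18:06 = 9 h 40 min; less 45 min break → 8 h 55 min
Sat: 05:36–17:21 = 11 h 45 min; less 45 min break → 11 h 0 min
Total worked: 44 h 7 min = 2647 min.
Regular 40 h 0 min = 2400 min at $45.50/h; overtime 4 h 7 min = 247 min at $68.25/h.
Pay = (2400 × $45.50 + 247 × $68.25) ÷ 60 = $2100.96.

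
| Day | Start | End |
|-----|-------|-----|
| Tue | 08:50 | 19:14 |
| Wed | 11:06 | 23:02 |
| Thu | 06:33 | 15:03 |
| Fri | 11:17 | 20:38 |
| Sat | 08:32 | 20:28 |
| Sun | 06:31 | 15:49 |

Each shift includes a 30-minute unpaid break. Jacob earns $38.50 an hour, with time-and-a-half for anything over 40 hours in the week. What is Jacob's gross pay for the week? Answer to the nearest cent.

Tue: 08:50–19:14 = 10 h 24 min; less 30 min break → 9 h 54 min
Wed: 11:06–23:02 = 11 h 56 min; less 30 min break → 11 h 26 min
Thu: 06:33–15:03 = 8 h 30 min; less 30 min break → 8 h 0 min
Fri: 11:17–20:38 = 9 h 21 min; less 30 min break → 8 h 51 min
Sat: 08:32–20:28 = 11 h 56 min; less 30 min break → 11 h 26 min
Sun: 06:31–15:49 = 9 h 18 min; less 30 min break → 8 h 48 min
Total worked: 58 h 25 min = 3505 min.
Regular 40 h 0 min = 2400 min at $38.50/h; overtime 18 h 25 min = 1105 min at $57.75/h.
Pay = (2400 × $38.50 + 1105 × $57.75) ÷ 60 = $2603.56.

$2603.56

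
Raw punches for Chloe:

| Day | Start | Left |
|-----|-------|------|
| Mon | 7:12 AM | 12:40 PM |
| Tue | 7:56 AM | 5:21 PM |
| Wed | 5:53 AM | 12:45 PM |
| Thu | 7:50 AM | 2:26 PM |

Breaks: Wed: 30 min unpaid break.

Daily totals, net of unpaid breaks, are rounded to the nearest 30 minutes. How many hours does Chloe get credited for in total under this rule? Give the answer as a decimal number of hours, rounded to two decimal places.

28.00 hours

Mon: 7:12 AM–12:40 PM = 5 h 28 min → rounds to 5 h 30 min
Tue: 7:56 AM–5:21 PM = 9 h 25 min → rounds to 9 h 30 min
Wed: 5:53 AM–12:45 PM = 6 h 52 min − 30 min = 6 h 22 min → rounds to 6 h 30 min
Thu: 7:50 AM–2:26 PM = 6 h 36 min → rounds to 6 h 30 min
Total credited: 28 h 0 min.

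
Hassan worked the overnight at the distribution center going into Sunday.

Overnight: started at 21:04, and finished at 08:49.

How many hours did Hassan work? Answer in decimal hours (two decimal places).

11.75 hours

Overnight: 21:04 → midnight = 2 h 56 min; midnight → 08:49 = 8 h 49 min; span 11 h 45 min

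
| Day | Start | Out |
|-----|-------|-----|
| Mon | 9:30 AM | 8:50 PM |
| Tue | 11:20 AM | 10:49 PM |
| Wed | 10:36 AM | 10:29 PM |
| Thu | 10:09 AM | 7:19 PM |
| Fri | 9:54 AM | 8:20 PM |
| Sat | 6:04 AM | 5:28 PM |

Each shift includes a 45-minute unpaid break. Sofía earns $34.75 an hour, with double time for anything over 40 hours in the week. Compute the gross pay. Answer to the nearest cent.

Mon: 9:30 AM–8:50 PM = 11 h 20 min; less 45 min break → 10 h 35 min
Tue: 11:20 AM–10:49 PM = 11 h 29 min; less 45 min break → 10 h 44 min
Wed: 10:36 AM–10:29 PM = 11 h 53 min; less 45 min break → 11 h 8 min
Thu: 10:09 AM–7:19 PM = 9 h 10 min; less 45 min break → 8 h 25 min
Fri: 9:54 AM–8:20 PM = 10 h 26 min; less 45 min break → 9 h 41 min
Sat: 6:04 AM–5:28 PM = 11 h 24 min; less 45 min break → 10 h 39 min
Total worked: 61 h 12 min = 3672 min.
Regular 40 h 0 min = 2400 min at $34.75/h; overtime 21 h 12 min = 1272 min at $69.50/h.
Pay = (2400 × $34.75 + 1272 × $69.50) ÷ 60 = $2863.40.

$2863.40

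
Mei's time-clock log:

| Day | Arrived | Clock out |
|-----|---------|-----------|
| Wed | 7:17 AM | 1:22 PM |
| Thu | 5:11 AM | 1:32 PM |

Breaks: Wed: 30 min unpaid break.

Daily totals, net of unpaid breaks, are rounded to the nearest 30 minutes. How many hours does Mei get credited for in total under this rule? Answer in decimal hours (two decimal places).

Wed: 7:17 AM–1:22 PM = 6 h 5 min − 30 min = 5 h 35 min → rounds to 5 h 30 min
Thu: 5:11 AM–1:32 PM = 8 h 21 min → rounds to 8 h 30 min
Total credited: 14 h 0 min.

14.00 hours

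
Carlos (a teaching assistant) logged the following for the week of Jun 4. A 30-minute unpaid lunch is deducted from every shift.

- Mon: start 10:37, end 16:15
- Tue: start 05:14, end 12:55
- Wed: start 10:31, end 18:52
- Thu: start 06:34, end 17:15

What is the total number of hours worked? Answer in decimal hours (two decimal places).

30.35 hours

Mon: 10:37–16:15 = 5 h 38 min; less 30 min break → 5 h 8 min
Tue: 05:14–12:55 = 7 h 41 min; less 30 min break → 7 h 11 min
Wed: 10:31–18:52 = 8 h 21 min; less 30 min break → 7 h 51 min
Thu: 06:34–17:15 = 10 h 41 min; less 30 min break → 10 h 11 min
Total: 5 h 8 min + 7 h 11 min + 7 h 51 min + 10 h 11 min = 30 h 21 min.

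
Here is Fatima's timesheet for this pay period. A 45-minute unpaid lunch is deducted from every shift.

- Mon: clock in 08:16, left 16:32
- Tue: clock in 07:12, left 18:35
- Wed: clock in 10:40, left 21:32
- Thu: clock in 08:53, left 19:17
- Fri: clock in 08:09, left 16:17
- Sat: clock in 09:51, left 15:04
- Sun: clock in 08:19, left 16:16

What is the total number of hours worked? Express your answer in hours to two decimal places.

56.97 hours

Mon: 08:16–16:32 = 8 h 16 min; less 45 min break → 7 h 31 min
Tue: 07:12–18:35 = 11 h 23 min; less 45 min break → 10 h 38 min
Wed: 10:40–21:32 = 10 h 52 min; less 45 min break → 10 h 7 min
Thu: 08:53–19:17 = 10 h 24 min; less 45 min break → 9 h 39 min
Fri: 08:09–16:17 = 8 h 8 min; less 45 min break → 7 h 23 min
Sat: 09:51–15:04 = 5 h 13 min; less 45 min break → 4 h 28 min
Sun: 08:19–16:16 = 7 h 57 min; less 45 min break → 7 h 12 min
Total: 7 h 31 min + 10 h 38 min + 10 h 7 min + 9 h 39 min + 7 h 23 min + 4 h 28 min + 7 h 12 min = 56 h 58 min.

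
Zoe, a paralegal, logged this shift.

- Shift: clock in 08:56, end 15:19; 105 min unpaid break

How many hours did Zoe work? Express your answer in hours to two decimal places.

Shift: 08:56–15:19 = 6 h 23 min; less 105 min break → 4 h 38 min

4.63 hours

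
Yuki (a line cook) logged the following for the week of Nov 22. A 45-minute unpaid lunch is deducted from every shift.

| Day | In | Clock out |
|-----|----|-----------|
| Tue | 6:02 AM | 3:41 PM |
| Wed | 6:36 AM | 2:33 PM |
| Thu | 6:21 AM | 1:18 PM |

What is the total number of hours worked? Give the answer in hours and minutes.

Tue: 6:02 AM–3:41 PM = 9 h 39 min; less 45 min break → 8 h 54 min
Wed: 6:36 AM–2:33 PM = 7 h 57 min; less 45 min break → 7 h 12 min
Thu: 6:21 AM–1:18 PM = 6 h 57 min; less 45 min break → 6 h 12 min
Total: 8 h 54 min + 7 h 12 min + 6 h 12 min = 22 h 18 min.

22 h 18 min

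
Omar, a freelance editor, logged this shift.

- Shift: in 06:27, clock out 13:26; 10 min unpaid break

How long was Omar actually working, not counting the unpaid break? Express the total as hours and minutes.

6 h 49 min

Shift: 06:27–13:26 = 6 h 59 min; less 10 min break → 6 h 49 min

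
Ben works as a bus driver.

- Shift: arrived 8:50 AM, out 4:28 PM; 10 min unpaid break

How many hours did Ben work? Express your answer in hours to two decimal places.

Shift: 8:50 AM–4:28 PM = 7 h 38 min; less 10 min break → 7 h 28 min

7.47 hours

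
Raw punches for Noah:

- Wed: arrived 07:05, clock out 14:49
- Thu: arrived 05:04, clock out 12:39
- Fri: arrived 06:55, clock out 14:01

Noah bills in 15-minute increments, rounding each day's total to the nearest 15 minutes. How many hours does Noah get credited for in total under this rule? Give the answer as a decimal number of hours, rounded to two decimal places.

Wed: 07:05–14:49 = 7 h 44 min → rounds to 7 h 45 min
Thu: 05:04–12:39 = 7 h 35 min → rounds to 7 h 30 min
Fri: 06:55–14:01 = 7 h 6 min → rounds to 7 h 0 min
Total credited: 22 h 15 min.

22.25 hours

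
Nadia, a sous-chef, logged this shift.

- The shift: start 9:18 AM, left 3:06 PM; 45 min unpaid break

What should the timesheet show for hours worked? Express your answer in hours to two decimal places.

The shift: 9:18 AM–3:06 PM = 5 h 48 min; less 45 min break → 5 h 3 min

5.05 hours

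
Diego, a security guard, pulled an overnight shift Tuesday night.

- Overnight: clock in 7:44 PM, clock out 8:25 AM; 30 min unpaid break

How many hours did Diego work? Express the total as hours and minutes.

12 h 11 min

Overnight: 7:44 PM → midnight = 4 h 16 min; midnight → 8:25 AM = 8 h 25 min; span 12 h 41 min; less 30 min break → 12 h 11 min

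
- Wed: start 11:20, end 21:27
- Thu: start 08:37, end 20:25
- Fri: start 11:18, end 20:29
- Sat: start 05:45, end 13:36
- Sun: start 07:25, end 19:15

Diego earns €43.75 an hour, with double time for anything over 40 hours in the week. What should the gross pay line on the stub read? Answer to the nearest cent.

€2693.54

Wed: 11:20–21:27 = 10 h 7 min
Thu: 08:37–20:25 = 11 h 48 min
Fri: 11:18–20:29 = 9 h 11 min
Sat: 05:45–13:36 = 7 h 51 min
Sun: 07:25–19:15 = 11 h 50 min
Total worked: 50 h 47 min = 3047 min.
Regular 40 h 0 min = 2400 min at €43.75/h; overtime 10 h 47 min = 647 min at €87.50/h.
Pay = (2400 × €43.75 + 647 × €87.50) ÷ 60 = €2693.54.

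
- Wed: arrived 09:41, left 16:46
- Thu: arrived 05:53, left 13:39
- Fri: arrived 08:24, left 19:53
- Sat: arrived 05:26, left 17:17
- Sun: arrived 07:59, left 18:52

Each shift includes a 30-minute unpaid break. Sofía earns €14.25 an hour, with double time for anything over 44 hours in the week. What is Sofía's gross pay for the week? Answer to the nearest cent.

Wed: 09:41–16:46 = 7 h 5 min; less 30 min break → 6 h 35 min
Thu: 05:53–13:39 = 7 h 46 min; less 30 min break → 7 h 16 min
Fri: 08:24–19:53 = 11 h 29 min; less 30 min break → 10 h 59 min
Sat: 05:26–17:17 = 11 h 51 min; less 30 min break → 11 h 21 min
Sun: 07:59–18:52 = 10 h 53 min; less 30 min break → 10 h 23 min
Total worked: 46 h 34 min = 2794 min.
Regular 44 h 0 min = 2640 min at €14.25/h; overtime 2 h 34 min = 154 min at €28.50/h.
Pay = (2640 × €14.25 + 154 × €28.50) ÷ 60 = €700.15.

€700.15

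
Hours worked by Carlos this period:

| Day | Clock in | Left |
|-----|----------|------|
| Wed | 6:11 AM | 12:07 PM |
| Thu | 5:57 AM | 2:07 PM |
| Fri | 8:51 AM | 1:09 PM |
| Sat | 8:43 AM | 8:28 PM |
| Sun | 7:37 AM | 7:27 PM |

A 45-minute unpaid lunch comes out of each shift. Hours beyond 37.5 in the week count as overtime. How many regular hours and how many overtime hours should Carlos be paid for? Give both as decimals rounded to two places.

Wed: 6:11 AM–12:07 PM = 5 h 56 min; less 45 min break → 5 h 11 min
Thu: 5:57 AM–2:07 PM = 8 h 10 min; less 45 min break → 7 h 25 min
Fri: 8:51 AM–1:09 PM = 4 h 18 min; less 45 min break → 3 h 33 min
Sat: 8:43 AM–8:28 PM = 11 h 45 min; less 45 min break → 11 h 0 min
Sun: 7:37 AM–7:27 PM = 11 h 50 min; less 45 min break → 11 h 5 min
Total worked: 38 h 14 min = 38.23 h.
Threshold 37.5 h → overtime 0 h 44 min, regular 37 h 30 min.

Regular 37.50 hours, overtime 0.73 hours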